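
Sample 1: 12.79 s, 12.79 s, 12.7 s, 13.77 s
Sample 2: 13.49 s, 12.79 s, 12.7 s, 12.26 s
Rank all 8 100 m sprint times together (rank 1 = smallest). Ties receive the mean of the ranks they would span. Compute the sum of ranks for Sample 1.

20.5

Sorted (ascending): 12.26, 12.7, 12.7, 12.79, 12.79, 12.79, 13.49, 13.77
The 2 values of 12.7 occupy positions 2–3 → average rank (2+3)/2 = 2.5.
The 3 values of 12.79 occupy positions 4–6 → average rank 5.
Sample 1 values → pooled ranks: 12.79→5, 12.79→5, 12.7→2.5, 13.77→8
Rank sum = 5 + 5 + 2.5 + 8 = 20.5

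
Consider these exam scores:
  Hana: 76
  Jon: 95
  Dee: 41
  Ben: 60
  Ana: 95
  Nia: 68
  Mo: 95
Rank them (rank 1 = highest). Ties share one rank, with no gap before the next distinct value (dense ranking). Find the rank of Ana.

Sorted (descending): 95, 95, 95, 76, 68, 60, 41
The 3 values of 95 share dense rank 1.
Remaining distinct values take the next consecutive integers.
Ana has value 95 → rank 1.

1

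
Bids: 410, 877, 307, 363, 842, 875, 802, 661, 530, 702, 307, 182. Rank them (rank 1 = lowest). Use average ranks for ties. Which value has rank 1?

Sorted (ascending): 182, 307, 307, 363, 410, 530, 661, 702, 802, 842, 875, 877
The 2 values of 307 occupy positions 2–3 → average rank (2+3)/2 = 2.5.
Rank 1 → value 182.

182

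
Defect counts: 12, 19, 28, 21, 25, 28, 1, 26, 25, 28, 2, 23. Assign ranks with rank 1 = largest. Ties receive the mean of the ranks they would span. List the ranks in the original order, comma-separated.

Sorted (descending): 28, 28, 28, 26, 25, 25, 23, 21, 19, 12, 2, 1
The 3 values of 28 occupy positions 1–3 → average rank 2.
The 2 values of 25 occupy positions 5–6 → average rank (5+6)/2 = 5.5.

10, 9, 2, 8, 5.5, 2, 12, 4, 5.5, 2, 11, 7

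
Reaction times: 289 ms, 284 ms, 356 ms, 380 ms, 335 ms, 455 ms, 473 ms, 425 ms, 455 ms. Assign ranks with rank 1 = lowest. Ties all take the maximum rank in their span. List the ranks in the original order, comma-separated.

2, 1, 4, 5, 3, 8, 9, 6, 8

Sorted (ascending): 284, 289, 335, 356, 380, 425, 455, 455, 473
The 2 values of 455 occupy positions 7–8 → each gets rank 8.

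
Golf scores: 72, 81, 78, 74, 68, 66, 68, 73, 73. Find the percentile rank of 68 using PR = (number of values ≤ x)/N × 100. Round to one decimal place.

N = 9.
Strictly below 68: 1. Equal to 68: 2.
PR = 3/9 × 100 = 33.3

33.3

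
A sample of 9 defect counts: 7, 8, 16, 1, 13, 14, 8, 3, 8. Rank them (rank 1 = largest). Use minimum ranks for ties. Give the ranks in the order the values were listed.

Sorted (descending): 16, 14, 13, 8, 8, 8, 7, 3, 1
The 3 values of 8 occupy positions 4–6 → each gets rank 4.

7, 4, 1, 9, 3, 2, 4, 8, 4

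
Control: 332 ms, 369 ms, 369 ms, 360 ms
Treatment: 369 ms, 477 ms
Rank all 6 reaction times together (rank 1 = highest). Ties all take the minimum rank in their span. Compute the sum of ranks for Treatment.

Sorted (descending): 477, 369, 369, 369, 360, 332
The 3 values of 369 occupy positions 2–4 → each gets rank 2.
Treatment values → pooled ranks: 369→2, 477→1
Rank sum = 2 + 1 = 3

3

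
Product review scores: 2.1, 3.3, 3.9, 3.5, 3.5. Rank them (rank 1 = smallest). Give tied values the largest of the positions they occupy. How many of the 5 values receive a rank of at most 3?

Sorted (ascending): 2.1, 3.3, 3.5, 3.5, 3.9
The 2 values of 3.5 occupy positions 3–4 → each gets rank 4.
Ranks ≤ 3: {1, 2} → 2 values.

2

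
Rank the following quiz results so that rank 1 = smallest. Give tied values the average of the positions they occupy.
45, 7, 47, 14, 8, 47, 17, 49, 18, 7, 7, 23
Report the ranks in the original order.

Sorted (ascending): 7, 7, 7, 8, 14, 17, 18, 23, 45, 47, 47, 49
The 3 values of 7 occupy positions 1–3 → average rank 2.
The 2 values of 47 occupy positions 10–11 → average rank (10+11)/2 = 10.5.

9, 2, 10.5, 5, 4, 10.5, 6, 12, 7, 2, 2, 8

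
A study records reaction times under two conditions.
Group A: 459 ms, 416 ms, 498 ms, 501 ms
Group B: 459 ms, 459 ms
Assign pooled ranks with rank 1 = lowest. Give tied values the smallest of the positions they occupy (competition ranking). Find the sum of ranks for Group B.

Sorted (ascending): 416, 459, 459, 459, 498, 501
The 3 values of 459 occupy positions 2–4 → each gets rank 2.
Group B values → pooled ranks: 459→2, 459→2
Rank sum = 2 + 2 = 4

4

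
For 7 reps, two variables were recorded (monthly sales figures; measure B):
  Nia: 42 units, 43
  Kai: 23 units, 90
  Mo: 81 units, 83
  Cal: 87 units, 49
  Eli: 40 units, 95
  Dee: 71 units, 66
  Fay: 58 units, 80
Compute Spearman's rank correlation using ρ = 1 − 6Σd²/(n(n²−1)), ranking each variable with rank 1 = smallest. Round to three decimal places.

Ranks of variable 1: 3, 1, 6, 7, 2, 5, 4
Ranks of variable 2: 1, 6, 5, 2, 7, 3, 4
d = r₁ − r₂: 2, -5, 1, 5, -5, 2, 0
d²: 4, 25, 1, 25, 25, 4, 0; Σd² = 84
ρ = 1 − 6·84/(7·48) = 1 − 504/336 = -0.500

-0.500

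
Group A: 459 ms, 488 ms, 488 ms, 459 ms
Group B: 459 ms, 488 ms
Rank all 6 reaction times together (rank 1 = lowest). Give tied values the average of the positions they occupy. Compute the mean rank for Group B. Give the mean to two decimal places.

3.50

Sorted (ascending): 459, 459, 459, 488, 488, 488
The 3 values of 459 occupy positions 1–3 → average rank 2.
The 3 values of 488 occupy positions 4–6 → average rank 5.
Group B values → pooled ranks: 459→2, 488→5
Mean rank = (2 + 5) / 2 = 3.50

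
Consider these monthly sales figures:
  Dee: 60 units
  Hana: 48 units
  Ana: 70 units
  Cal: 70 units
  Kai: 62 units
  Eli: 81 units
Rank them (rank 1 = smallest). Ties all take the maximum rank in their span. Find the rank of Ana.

Sorted (ascending): 48, 60, 62, 70, 70, 81
The 2 values of 70 occupy positions 4–5 → each gets rank 5.
Ana has value 70 units → rank 5.

5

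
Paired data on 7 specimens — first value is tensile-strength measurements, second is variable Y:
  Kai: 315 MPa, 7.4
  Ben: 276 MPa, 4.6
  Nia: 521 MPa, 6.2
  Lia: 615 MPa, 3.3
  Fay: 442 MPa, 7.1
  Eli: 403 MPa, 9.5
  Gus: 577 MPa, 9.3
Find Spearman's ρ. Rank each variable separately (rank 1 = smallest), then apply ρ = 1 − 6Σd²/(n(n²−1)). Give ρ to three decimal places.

Ranks of variable 1: 2, 1, 5, 7, 4, 3, 6
Ranks of variable 2: 5, 2, 3, 1, 4, 7, 6
d = r₁ − r₂: -3, -1, 2, 6, 0, -4, 0
d²: 9, 1, 4, 36, 0, 16, 0; Σd² = 66
ρ = 1 − 6·66/(7·48) = 1 − 396/336 = -0.179

-0.179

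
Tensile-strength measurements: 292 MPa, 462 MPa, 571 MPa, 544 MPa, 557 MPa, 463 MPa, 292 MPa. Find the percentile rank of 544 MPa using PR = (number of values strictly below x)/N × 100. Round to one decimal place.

57.1

N = 7.
Strictly below 544: 4. Equal to 544: 1.
PR = 4/7 × 100 = 57.1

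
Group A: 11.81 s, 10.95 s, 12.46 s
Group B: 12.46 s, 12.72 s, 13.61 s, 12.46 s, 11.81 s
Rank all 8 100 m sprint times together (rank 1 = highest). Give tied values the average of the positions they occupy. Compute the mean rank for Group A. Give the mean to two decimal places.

6.17

Sorted (descending): 13.61, 12.72, 12.46, 12.46, 12.46, 11.81, 11.81, 10.95
The 3 values of 12.46 occupy positions 3–5 → average rank 4.
The 2 values of 11.81 occupy positions 6–7 → average rank (6+7)/2 = 6.5.
Group A values → pooled ranks: 11.81→6.5, 10.95→8, 12.46→4
Mean rank = (6.5 + 8 + 4) / 3 = 6.17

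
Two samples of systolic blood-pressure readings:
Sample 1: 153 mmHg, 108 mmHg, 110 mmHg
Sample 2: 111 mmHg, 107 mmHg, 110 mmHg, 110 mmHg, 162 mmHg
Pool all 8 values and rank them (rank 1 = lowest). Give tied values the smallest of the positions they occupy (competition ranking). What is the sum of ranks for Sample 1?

12

Sorted (ascending): 107, 108, 110, 110, 110, 111, 153, 162
The 3 values of 110 occupy positions 3–5 → each gets rank 3.
Sample 1 values → pooled ranks: 153→7, 108→2, 110→3
Rank sum = 7 + 2 + 3 = 12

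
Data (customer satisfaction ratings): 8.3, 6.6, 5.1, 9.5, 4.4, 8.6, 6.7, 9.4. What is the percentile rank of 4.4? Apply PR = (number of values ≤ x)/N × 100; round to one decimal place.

12.5

N = 8.
Strictly below 4.4: 0. Equal to 4.4: 1.
PR = 1/8 × 100 = 12.5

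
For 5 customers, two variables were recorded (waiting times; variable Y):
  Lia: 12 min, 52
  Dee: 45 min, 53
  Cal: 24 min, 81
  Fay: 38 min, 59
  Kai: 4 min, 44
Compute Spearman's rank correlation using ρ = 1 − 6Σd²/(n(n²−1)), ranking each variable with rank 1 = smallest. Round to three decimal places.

Ranks of variable 1: 2, 5, 3, 4, 1
Ranks of variable 2: 2, 3, 5, 4, 1
d = r₁ − r₂: 0, 2, -2, 0, 0
d²: 0, 4, 4, 0, 0; Σd² = 8
ρ = 1 − 6·8/(5·24) = 1 − 48/120 = 0.600

0.600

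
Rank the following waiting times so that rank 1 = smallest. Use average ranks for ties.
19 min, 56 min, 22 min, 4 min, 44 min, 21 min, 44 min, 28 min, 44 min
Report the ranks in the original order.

2, 9, 4, 1, 7, 3, 7, 5, 7

Sorted (ascending): 4, 19, 21, 22, 28, 44, 44, 44, 56
The 3 values of 44 occupy positions 6–8 → average rank 7.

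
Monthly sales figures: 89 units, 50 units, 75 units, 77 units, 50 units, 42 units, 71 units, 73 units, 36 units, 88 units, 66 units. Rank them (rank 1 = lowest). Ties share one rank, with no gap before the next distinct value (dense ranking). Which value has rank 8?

Sorted (ascending): 36, 42, 50, 50, 66, 71, 73, 75, 77, 88, 89
The 2 values of 50 share dense rank 3.
Remaining distinct values take the next consecutive integers.
Rank 8 → value 77.

77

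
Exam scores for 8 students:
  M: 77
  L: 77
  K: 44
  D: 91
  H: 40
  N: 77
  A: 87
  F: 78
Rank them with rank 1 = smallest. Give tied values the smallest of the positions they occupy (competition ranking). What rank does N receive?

3

Sorted (ascending): 40, 44, 77, 77, 77, 78, 87, 91
The 3 values of 77 occupy positions 3–5 → each gets rank 3.
N has value 77 → rank 3.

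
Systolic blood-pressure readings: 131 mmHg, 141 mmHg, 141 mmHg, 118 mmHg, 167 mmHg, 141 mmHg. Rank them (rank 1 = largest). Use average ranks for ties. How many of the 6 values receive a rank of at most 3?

4

Sorted (descending): 167, 141, 141, 141, 131, 118
The 3 values of 141 occupy positions 2–4 → average rank 3.
Ranks ≤ 3: {1, 3, 3, 3} → 4 values.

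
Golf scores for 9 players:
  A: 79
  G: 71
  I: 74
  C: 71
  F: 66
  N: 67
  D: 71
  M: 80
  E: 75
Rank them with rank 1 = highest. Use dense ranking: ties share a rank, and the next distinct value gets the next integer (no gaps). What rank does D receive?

5

Sorted (descending): 80, 79, 75, 74, 71, 71, 71, 67, 66
The 3 values of 71 share dense rank 5.
Remaining distinct values take the next consecutive integers.
D has value 71 → rank 5.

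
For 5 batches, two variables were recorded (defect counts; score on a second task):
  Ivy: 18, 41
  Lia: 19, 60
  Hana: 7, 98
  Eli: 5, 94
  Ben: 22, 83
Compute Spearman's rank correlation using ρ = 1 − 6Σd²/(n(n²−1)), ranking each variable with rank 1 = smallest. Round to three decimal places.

Ranks of variable 1: 3, 4, 2, 1, 5
Ranks of variable 2: 1, 2, 5, 4, 3
d = r₁ − r₂: 2, 2, -3, -3, 2
d²: 4, 4, 9, 9, 4; Σd² = 30
ρ = 1 − 6·30/(5·24) = 1 − 180/120 = -0.500

-0.500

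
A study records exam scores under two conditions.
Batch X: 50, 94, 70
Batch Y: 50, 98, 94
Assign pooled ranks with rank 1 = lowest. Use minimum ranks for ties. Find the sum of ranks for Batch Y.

Sorted (ascending): 50, 50, 70, 94, 94, 98
The 2 values of 50 occupy positions 1–2 → each gets rank 1.
The 2 values of 94 occupy positions 4–5 → each gets rank 4.
Batch Y values → pooled ranks: 50→1, 98→6, 94→4
Rank sum = 1 + 6 + 4 = 11

11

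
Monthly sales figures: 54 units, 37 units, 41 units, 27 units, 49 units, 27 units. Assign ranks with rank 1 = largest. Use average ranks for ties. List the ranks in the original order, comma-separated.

Sorted (descending): 54, 49, 41, 37, 27, 27
The 2 values of 27 occupy positions 5–6 → average rank (5+6)/2 = 5.5.

1, 4, 3, 5.5, 2, 5.5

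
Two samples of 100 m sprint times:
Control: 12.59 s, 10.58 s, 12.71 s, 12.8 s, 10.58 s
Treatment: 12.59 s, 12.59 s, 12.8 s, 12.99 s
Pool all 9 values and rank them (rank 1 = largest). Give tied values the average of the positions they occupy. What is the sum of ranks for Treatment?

15.5

Sorted (descending): 12.99, 12.8, 12.8, 12.71, 12.59, 12.59, 12.59, 10.58, 10.58
The 2 values of 12.8 occupy positions 2–3 → average rank (2+3)/2 = 2.5.
The 3 values of 12.59 occupy positions 5–7 → average rank 6.
The 2 values of 10.58 occupy positions 8–9 → average rank (8+9)/2 = 8.5.
Treatment values → pooled ranks: 12.59→6, 12.59→6, 12.8→2.5, 12.99→1
Rank sum = 6 + 6 + 2.5 + 1 = 15.5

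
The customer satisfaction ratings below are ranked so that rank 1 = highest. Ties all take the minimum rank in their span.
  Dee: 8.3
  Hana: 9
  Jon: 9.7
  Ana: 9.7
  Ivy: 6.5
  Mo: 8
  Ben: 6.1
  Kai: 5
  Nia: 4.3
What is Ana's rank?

1

Sorted (descending): 9.7, 9.7, 9, 8.3, 8, 6.5, 6.1, 5, 4.3
The 2 values of 9.7 occupy positions 1–2 → each gets rank 1.
Ana has value 9.7 → rank 1.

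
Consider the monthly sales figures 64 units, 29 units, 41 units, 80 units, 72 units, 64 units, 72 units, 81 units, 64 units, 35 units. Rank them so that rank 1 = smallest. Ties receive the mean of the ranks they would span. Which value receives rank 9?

Sorted (ascending): 29, 35, 41, 64, 64, 64, 72, 72, 80, 81
The 3 values of 64 occupy positions 4–6 → average rank 5.
The 2 values of 72 occupy positions 7–8 → average rank (7+8)/2 = 7.5.
Rank 9 → value 80.

80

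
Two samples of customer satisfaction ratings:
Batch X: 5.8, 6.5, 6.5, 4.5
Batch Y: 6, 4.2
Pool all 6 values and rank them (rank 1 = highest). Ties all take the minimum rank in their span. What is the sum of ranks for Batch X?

11

Sorted (descending): 6.5, 6.5, 6, 5.8, 4.5, 4.2
The 2 values of 6.5 occupy positions 1–2 → each gets rank 1.
Batch X values → pooled ranks: 5.8→4, 6.5→1, 6.5→1, 4.5→5
Rank sum = 4 + 1 + 1 + 5 = 11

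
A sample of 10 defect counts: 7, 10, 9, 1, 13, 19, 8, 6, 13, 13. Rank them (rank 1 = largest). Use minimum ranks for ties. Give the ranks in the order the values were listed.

Sorted (descending): 19, 13, 13, 13, 10, 9, 8, 7, 6, 1
The 3 values of 13 occupy positions 2–4 → each gets rank 2.

8, 5, 6, 10, 2, 1, 7, 9, 2, 2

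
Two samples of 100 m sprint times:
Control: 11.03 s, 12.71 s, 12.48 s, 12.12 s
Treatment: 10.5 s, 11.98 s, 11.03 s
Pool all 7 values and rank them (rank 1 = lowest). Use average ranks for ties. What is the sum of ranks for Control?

20.5

Sorted (ascending): 10.5, 11.03, 11.03, 11.98, 12.12, 12.48, 12.71
The 2 values of 11.03 occupy positions 2–3 → average rank (2+3)/2 = 2.5.
Control values → pooled ranks: 11.03→2.5, 12.71→7, 12.48→6, 12.12→5
Rank sum = 2.5 + 7 + 6 + 5 = 20.5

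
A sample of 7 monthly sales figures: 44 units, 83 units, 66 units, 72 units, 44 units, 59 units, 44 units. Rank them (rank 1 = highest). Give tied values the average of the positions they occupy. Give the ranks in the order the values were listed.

6, 1, 3, 2, 6, 4, 6

Sorted (descending): 83, 72, 66, 59, 44, 44, 44
The 3 values of 44 occupy positions 5–7 → average rank 6.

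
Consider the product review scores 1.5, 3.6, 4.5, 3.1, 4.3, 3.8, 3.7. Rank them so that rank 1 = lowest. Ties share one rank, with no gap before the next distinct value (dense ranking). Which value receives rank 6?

Sorted (ascending): 1.5, 3.1, 3.6, 3.7, 3.8, 4.3, 4.5
No ties — each value takes its position as its rank.
Rank 6 → value 4.3.

4.3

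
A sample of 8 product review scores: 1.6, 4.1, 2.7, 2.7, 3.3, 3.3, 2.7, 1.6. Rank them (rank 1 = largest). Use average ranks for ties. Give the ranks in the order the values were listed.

7.5, 1, 5, 5, 2.5, 2.5, 5, 7.5

Sorted (descending): 4.1, 3.3, 3.3, 2.7, 2.7, 2.7, 1.6, 1.6
The 2 values of 3.3 occupy positions 2–3 → average rank (2+3)/2 = 2.5.
The 3 values of 2.7 occupy positions 4–6 → average rank 5.
The 2 values of 1.6 occupy positions 7–8 → average rank (7+8)/2 = 7.5.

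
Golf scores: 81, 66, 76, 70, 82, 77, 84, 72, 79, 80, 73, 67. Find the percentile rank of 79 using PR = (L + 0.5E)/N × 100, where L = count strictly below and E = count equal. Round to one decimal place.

62.5

N = 12.
Strictly below 79: 7. Equal to 79: 1.
PR = (7 + 0.5·1)/12 × 100 = 62.5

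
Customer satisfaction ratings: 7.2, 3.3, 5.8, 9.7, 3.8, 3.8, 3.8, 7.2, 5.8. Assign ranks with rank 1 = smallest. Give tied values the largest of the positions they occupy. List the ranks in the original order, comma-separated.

Sorted (ascending): 3.3, 3.8, 3.8, 3.8, 5.8, 5.8, 7.2, 7.2, 9.7
The 3 values of 3.8 occupy positions 2–4 → each gets rank 4.
The 2 values of 5.8 occupy positions 5–6 → each gets rank 6.
The 2 values of 7.2 occupy positions 7–8 → each gets rank 8.

8, 1, 6, 9, 4, 4, 4, 8, 6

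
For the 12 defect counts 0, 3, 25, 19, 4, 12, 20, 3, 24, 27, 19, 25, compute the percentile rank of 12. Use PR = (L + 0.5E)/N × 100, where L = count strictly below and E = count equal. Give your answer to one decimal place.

N = 12.
Strictly below 12: 4. Equal to 12: 1.
PR = (4 + 0.5·1)/12 × 100 = 37.5

37.5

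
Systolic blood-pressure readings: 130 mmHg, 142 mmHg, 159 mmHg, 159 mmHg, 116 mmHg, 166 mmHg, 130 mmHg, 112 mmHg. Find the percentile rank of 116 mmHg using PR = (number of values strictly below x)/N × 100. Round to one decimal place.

N = 8.
Strictly below 116: 1. Equal to 116: 1.
PR = 1/8 × 100 = 12.5

12.5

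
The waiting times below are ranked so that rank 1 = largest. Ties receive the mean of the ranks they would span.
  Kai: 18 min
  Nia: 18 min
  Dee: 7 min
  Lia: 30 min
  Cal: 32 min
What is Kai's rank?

Sorted (descending): 32, 30, 18, 18, 7
The 2 values of 18 occupy positions 3–4 → average rank (3+4)/2 = 3.5.
Kai has value 18 min → rank 3.5.

3.5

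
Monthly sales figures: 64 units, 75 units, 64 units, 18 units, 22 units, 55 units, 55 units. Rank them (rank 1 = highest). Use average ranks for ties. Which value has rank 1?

75

Sorted (descending): 75, 64, 64, 55, 55, 22, 18
The 2 values of 64 occupy positions 2–3 → average rank (2+3)/2 = 2.5.
The 2 values of 55 occupy positions 4–5 → average rank (4+5)/2 = 4.5.
Rank 1 → value 75.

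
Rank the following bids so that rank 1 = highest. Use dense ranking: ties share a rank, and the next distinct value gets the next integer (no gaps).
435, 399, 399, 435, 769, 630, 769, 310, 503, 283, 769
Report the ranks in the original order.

4, 5, 5, 4, 1, 2, 1, 6, 3, 7, 1

Sorted (descending): 769, 769, 769, 630, 503, 435, 435, 399, 399, 310, 283
The 3 values of 769 share dense rank 1.
The 2 values of 435 share dense rank 4.
The 2 values of 399 share dense rank 5.
Remaining distinct values take the next consecutive integers.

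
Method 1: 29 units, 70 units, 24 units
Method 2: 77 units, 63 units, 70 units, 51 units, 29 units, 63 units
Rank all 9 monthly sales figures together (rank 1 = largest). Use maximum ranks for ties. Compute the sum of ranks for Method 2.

Sorted (descending): 77, 70, 70, 63, 63, 51, 29, 29, 24
The 2 values of 70 occupy positions 2–3 → each gets rank 3.
The 2 values of 63 occupy positions 4–5 → each gets rank 5.
The 2 values of 29 occupy positions 7–8 → each gets rank 8.
Method 2 values → pooled ranks: 77→1, 63→5, 70→3, 51→6, 29→8, 63→5
Rank sum = 1 + 5 + 3 + 6 + 8 + 5 = 28

28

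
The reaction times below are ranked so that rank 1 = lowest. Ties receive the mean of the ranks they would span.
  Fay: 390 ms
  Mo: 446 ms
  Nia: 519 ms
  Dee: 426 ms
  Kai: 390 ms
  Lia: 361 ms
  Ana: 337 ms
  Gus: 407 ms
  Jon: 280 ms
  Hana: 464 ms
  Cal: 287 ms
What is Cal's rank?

Sorted (ascending): 280, 287, 337, 361, 390, 390, 407, 426, 446, 464, 519
The 2 values of 390 occupy positions 5–6 → average rank (5+6)/2 = 5.5.
Cal has value 287 ms → rank 2.

2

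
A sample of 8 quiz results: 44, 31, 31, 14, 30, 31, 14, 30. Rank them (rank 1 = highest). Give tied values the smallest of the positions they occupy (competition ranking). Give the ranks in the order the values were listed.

1, 2, 2, 7, 5, 2, 7, 5

Sorted (descending): 44, 31, 31, 31, 30, 30, 14, 14
The 3 values of 31 occupy positions 2–4 → each gets rank 2.
The 2 values of 30 occupy positions 5–6 → each gets rank 5.
The 2 values of 14 occupy positions 7–8 → each gets rank 7.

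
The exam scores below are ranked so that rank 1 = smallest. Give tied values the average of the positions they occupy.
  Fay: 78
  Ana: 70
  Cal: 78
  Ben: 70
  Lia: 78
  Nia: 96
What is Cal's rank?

4

Sorted (ascending): 70, 70, 78, 78, 78, 96
The 2 values of 70 occupy positions 1–2 → average rank (1+2)/2 = 1.5.
The 3 values of 78 occupy positions 3–5 → average rank 4.
Cal has value 78 → rank 4.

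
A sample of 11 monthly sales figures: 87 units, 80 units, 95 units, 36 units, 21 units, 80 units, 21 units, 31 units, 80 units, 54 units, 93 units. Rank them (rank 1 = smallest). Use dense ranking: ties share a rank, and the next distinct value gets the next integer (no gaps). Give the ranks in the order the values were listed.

6, 5, 8, 3, 1, 5, 1, 2, 5, 4, 7

Sorted (ascending): 21, 21, 31, 36, 54, 80, 80, 80, 87, 93, 95
The 2 values of 21 share dense rank 1.
The 3 values of 80 share dense rank 5.
Remaining distinct values take the next consecutive integers.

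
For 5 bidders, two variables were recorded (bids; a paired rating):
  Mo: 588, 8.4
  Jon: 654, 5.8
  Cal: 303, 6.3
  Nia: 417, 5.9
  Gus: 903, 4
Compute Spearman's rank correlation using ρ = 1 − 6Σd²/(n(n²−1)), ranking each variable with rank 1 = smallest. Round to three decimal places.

-0.700

Ranks of variable 1: 3, 4, 1, 2, 5
Ranks of variable 2: 5, 2, 4, 3, 1
d = r₁ − r₂: -2, 2, -3, -1, 4
d²: 4, 4, 9, 1, 16; Σd² = 34
ρ = 1 − 6·34/(5·24) = 1 − 204/120 = -0.700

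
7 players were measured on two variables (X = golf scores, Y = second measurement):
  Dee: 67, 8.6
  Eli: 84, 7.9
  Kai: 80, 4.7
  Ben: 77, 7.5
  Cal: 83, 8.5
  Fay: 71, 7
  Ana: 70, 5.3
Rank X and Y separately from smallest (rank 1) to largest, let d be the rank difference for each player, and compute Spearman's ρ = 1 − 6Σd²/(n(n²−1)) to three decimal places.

Ranks of variable 1: 1, 7, 5, 4, 6, 3, 2
Ranks of variable 2: 7, 5, 1, 4, 6, 3, 2
d = r₁ − r₂: -6, 2, 4, 0, 0, 0, 0
d²: 36, 4, 16, 0, 0, 0, 0; Σd² = 56
ρ = 1 − 6·56/(7·48) = 1 − 336/336 = 0.000

0.000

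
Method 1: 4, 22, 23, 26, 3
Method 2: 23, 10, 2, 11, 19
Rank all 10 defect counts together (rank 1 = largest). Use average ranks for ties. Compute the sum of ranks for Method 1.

24.5

Sorted (descending): 26, 23, 23, 22, 19, 11, 10, 4, 3, 2
The 2 values of 23 occupy positions 2–3 → average rank (2+3)/2 = 2.5.
Method 1 values → pooled ranks: 4→8, 22→4, 23→2.5, 26→1, 3→9
Rank sum = 8 + 4 + 2.5 + 1 + 9 = 24.5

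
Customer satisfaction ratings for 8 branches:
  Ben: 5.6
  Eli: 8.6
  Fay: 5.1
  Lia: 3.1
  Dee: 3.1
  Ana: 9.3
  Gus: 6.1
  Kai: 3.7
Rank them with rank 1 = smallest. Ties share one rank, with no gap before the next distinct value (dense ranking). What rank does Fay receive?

Sorted (ascending): 3.1, 3.1, 3.7, 5.1, 5.6, 6.1, 8.6, 9.3
The 2 values of 3.1 share dense rank 1.
Remaining distinct values take the next consecutive integers.
Fay has value 5.1 → rank 3.

3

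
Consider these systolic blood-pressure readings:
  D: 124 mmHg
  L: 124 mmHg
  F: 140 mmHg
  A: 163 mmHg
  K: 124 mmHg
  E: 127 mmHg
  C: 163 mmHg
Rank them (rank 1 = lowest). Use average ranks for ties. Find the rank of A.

6.5

Sorted (ascending): 124, 124, 124, 127, 140, 163, 163
The 3 values of 124 occupy positions 1–3 → average rank 2.
The 2 values of 163 occupy positions 6–7 → average rank (6+7)/2 = 6.5.
A has value 163 mmHg → rank 6.5.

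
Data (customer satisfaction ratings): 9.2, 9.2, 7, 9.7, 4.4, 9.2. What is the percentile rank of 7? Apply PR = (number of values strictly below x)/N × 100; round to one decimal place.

N = 6.
Strictly below 7: 1. Equal to 7: 1.
PR = 1/6 × 100 = 16.7

16.7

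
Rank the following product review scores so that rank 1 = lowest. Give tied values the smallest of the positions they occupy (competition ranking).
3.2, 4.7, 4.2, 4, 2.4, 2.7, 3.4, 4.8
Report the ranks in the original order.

3, 7, 6, 5, 1, 2, 4, 8

Sorted (ascending): 2.4, 2.7, 3.2, 3.4, 4, 4.2, 4.7, 4.8
No ties — each value takes its position as its rank.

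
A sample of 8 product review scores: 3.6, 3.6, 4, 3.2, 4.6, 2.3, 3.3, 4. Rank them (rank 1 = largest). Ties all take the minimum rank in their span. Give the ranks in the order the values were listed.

4, 4, 2, 7, 1, 8, 6, 2

Sorted (descending): 4.6, 4, 4, 3.6, 3.6, 3.3, 3.2, 2.3
The 2 values of 4 occupy positions 2–3 → each gets rank 2.
The 2 values of 3.6 occupy positions 4–5 → each gets rank 4.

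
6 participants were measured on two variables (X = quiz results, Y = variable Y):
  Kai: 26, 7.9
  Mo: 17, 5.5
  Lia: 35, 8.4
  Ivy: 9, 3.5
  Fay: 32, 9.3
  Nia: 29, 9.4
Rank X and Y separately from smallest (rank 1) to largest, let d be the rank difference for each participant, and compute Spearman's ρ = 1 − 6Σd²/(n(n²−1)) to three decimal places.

Ranks of variable 1: 3, 2, 6, 1, 5, 4
Ranks of variable 2: 3, 2, 4, 1, 5, 6
d = r₁ − r₂: 0, 0, 2, 0, 0, -2
d²: 0, 0, 4, 0, 0, 4; Σd² = 8
ρ = 1 − 6·8/(6·35) = 1 − 48/210 = 0.771

0.771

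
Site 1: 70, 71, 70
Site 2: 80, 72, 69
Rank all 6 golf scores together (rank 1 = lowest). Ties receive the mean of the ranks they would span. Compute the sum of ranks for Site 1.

9

Sorted (ascending): 69, 70, 70, 71, 72, 80
The 2 values of 70 occupy positions 2–3 → average rank (2+3)/2 = 2.5.
Site 1 values → pooled ranks: 70→2.5, 71→4, 70→2.5
Rank sum = 2.5 + 4 + 2.5 = 9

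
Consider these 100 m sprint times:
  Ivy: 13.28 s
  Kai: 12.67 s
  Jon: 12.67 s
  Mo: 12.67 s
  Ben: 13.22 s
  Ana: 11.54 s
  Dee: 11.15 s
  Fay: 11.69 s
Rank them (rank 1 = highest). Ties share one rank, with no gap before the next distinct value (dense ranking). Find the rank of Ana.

5

Sorted (descending): 13.28, 13.22, 12.67, 12.67, 12.67, 11.69, 11.54, 11.15
The 3 values of 12.67 share dense rank 3.
Remaining distinct values take the next consecutive integers.
Ana has value 11.54 s → rank 5.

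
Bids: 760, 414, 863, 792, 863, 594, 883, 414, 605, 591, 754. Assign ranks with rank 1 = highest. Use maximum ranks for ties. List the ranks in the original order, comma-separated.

Sorted (descending): 883, 863, 863, 792, 760, 754, 605, 594, 591, 414, 414
The 2 values of 863 occupy positions 2–3 → each gets rank 3.
The 2 values of 414 occupy positions 10–11 → each gets rank 11.

5, 11, 3, 4, 3, 8, 1, 11, 7, 9, 6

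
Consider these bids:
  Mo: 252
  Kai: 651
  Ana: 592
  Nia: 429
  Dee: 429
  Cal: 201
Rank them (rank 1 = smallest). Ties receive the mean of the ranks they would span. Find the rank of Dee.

Sorted (ascending): 201, 252, 429, 429, 592, 651
The 2 values of 429 occupy positions 3–4 → average rank (3+4)/2 = 3.5.
Dee has value 429 → rank 3.5.

3.5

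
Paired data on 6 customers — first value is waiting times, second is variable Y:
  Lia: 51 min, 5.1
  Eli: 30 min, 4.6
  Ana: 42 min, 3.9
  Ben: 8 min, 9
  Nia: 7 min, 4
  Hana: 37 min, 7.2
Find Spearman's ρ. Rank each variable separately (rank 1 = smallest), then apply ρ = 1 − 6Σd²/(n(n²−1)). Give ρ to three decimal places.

Ranks of variable 1: 6, 3, 5, 2, 1, 4
Ranks of variable 2: 4, 3, 1, 6, 2, 5
d = r₁ − r₂: 2, 0, 4, -4, -1, -1
d²: 4, 0, 16, 16, 1, 1; Σd² = 38
ρ = 1 − 6·38/(6·35) = 1 − 228/210 = -0.086

-0.086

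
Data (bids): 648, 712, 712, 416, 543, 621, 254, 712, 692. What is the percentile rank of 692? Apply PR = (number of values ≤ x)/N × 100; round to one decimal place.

N = 9.
Strictly below 692: 5. Equal to 692: 1.
PR = 6/9 × 100 = 66.7

66.7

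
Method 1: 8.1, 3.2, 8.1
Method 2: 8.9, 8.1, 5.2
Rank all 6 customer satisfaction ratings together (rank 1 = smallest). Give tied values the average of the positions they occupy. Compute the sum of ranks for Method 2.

12

Sorted (ascending): 3.2, 5.2, 8.1, 8.1, 8.1, 8.9
The 3 values of 8.1 occupy positions 3–5 → average rank 4.
Method 2 values → pooled ranks: 8.9→6, 8.1→4, 5.2→2
Rank sum = 6 + 4 + 2 = 12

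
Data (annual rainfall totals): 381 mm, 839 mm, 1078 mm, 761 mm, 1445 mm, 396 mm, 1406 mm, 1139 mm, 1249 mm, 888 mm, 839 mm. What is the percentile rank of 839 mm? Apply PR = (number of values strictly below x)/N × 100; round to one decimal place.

27.3

N = 11.
Strictly below 839: 3. Equal to 839: 2.
PR = 3/11 × 100 = 27.3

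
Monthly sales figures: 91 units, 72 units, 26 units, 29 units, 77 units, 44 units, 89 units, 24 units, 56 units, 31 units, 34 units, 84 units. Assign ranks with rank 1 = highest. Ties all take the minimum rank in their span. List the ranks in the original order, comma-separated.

1, 5, 11, 10, 4, 7, 2, 12, 6, 9, 8, 3

Sorted (descending): 91, 89, 84, 77, 72, 56, 44, 34, 31, 29, 26, 24
No ties — each value takes its position as its rank.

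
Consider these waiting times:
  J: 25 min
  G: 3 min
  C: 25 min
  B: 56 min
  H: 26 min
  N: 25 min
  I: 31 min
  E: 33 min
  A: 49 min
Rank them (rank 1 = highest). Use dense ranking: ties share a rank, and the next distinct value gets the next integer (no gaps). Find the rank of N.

Sorted (descending): 56, 49, 33, 31, 26, 25, 25, 25, 3
The 3 values of 25 share dense rank 6.
Remaining distinct values take the next consecutive integers.
N has value 25 min → rank 6.

6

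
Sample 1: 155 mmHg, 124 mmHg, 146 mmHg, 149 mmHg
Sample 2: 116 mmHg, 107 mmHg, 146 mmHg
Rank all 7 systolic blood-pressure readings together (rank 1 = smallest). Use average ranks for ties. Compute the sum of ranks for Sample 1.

Sorted (ascending): 107, 116, 124, 146, 146, 149, 155
The 2 values of 146 occupy positions 4–5 → average rank (4+5)/2 = 4.5.
Sample 1 values → pooled ranks: 155→7, 124→3, 146→4.5, 149→6
Rank sum = 7 + 3 + 4.5 + 6 = 20.5

20.5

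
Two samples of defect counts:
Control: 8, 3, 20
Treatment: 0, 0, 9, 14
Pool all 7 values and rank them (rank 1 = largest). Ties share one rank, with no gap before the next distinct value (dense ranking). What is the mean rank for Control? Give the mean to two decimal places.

3.33

Sorted (descending): 20, 14, 9, 8, 3, 0, 0
The 2 values of 0 share dense rank 6.
Remaining distinct values take the next consecutive integers.
Control values → pooled ranks: 8→4, 3→5, 20→1
Mean rank = (4 + 5 + 1) / 3 = 3.33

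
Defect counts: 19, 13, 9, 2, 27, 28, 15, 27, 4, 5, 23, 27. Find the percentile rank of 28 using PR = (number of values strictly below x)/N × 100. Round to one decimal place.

N = 12.
Strictly below 28: 11. Equal to 28: 1.
PR = 11/12 × 100 = 91.7

91.7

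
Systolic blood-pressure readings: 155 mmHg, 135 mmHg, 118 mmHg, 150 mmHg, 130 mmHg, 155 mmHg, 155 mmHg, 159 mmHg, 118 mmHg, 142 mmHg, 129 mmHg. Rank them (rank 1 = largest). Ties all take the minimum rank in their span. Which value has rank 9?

129

Sorted (descending): 159, 155, 155, 155, 150, 142, 135, 130, 129, 118, 118
The 3 values of 155 occupy positions 2–4 → each gets rank 2.
The 2 values of 118 occupy positions 10–11 → each gets rank 10.
Rank 9 → value 129.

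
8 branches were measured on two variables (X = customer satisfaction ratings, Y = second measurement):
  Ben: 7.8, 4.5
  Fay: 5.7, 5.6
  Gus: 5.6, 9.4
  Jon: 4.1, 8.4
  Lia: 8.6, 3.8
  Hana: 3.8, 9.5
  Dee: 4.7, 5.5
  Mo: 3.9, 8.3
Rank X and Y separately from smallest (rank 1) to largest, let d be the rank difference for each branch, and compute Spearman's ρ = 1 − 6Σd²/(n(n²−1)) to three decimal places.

-0.786

Ranks of variable 1: 7, 6, 5, 3, 8, 1, 4, 2
Ranks of variable 2: 2, 4, 7, 6, 1, 8, 3, 5
d = r₁ − r₂: 5, 2, -2, -3, 7, -7, 1, -3
d²: 25, 4, 4, 9, 49, 49, 1, 9; Σd² = 150
ρ = 1 − 6·150/(8·63) = 1 − 900/504 = -0.786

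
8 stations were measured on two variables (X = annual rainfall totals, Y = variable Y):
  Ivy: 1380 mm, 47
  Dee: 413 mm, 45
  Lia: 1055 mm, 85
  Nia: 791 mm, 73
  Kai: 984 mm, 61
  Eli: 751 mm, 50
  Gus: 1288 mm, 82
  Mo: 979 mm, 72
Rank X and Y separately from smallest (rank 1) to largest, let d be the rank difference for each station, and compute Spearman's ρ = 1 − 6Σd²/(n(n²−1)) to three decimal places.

Ranks of variable 1: 8, 1, 6, 3, 5, 2, 7, 4
Ranks of variable 2: 2, 1, 8, 6, 4, 3, 7, 5
d = r₁ − r₂: 6, 0, -2, -3, 1, -1, 0, -1
d²: 36, 0, 4, 9, 1, 1, 0, 1; Σd² = 52
ρ = 1 − 6·52/(8·63) = 1 − 312/504 = 0.381

0.381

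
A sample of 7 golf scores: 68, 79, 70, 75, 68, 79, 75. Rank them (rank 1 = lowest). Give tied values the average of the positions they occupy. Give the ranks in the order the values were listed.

Sorted (ascending): 68, 68, 70, 75, 75, 79, 79
The 2 values of 68 occupy positions 1–2 → average rank (1+2)/2 = 1.5.
The 2 values of 75 occupy positions 4–5 → average rank (4+5)/2 = 4.5.
The 2 values of 79 occupy positions 6–7 → average rank (6+7)/2 = 6.5.

1.5, 6.5, 3, 4.5, 1.5, 6.5, 4.5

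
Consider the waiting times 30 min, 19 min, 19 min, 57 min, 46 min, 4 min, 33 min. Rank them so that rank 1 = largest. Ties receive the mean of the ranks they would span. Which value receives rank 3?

Sorted (descending): 57, 46, 33, 30, 19, 19, 4
The 2 values of 19 occupy positions 5–6 → average rank (5+6)/2 = 5.5.
Rank 3 → value 33.

33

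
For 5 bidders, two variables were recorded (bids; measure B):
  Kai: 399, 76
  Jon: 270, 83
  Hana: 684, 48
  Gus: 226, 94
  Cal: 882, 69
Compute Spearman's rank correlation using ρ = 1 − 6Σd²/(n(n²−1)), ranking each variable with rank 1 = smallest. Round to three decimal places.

Ranks of variable 1: 3, 2, 4, 1, 5
Ranks of variable 2: 3, 4, 1, 5, 2
d = r₁ − r₂: 0, -2, 3, -4, 3
d²: 0, 4, 9, 16, 9; Σd² = 38
ρ = 1 − 6·38/(5·24) = 1 − 228/120 = -0.900

-0.900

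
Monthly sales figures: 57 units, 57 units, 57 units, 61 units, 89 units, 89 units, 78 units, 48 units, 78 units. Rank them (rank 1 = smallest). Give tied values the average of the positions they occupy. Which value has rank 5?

Sorted (ascending): 48, 57, 57, 57, 61, 78, 78, 89, 89
The 3 values of 57 occupy positions 2–4 → average rank 3.
The 2 values of 78 occupy positions 6–7 → average rank (6+7)/2 = 6.5.
The 2 values of 89 occupy positions 8–9 → average rank (8+9)/2 = 8.5.
Rank 5 → value 61.

61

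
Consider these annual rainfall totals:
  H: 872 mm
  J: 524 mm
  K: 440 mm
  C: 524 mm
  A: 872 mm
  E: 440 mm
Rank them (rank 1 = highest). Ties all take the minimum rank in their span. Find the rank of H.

1

Sorted (descending): 872, 872, 524, 524, 440, 440
The 2 values of 872 occupy positions 1–2 → each gets rank 1.
The 2 values of 524 occupy positions 3–4 → each gets rank 3.
The 2 values of 440 occupy positions 5–6 → each gets rank 5.
H has value 872 mm → rank 1.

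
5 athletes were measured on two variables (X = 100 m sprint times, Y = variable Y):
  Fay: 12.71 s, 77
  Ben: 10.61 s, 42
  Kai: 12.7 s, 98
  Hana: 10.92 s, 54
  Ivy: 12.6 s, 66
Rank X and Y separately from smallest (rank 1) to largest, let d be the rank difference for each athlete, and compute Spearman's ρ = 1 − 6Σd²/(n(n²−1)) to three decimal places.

Ranks of variable 1: 5, 1, 4, 2, 3
Ranks of variable 2: 4, 1, 5, 2, 3
d = r₁ − r₂: 1, 0, -1, 0, 0
d²: 1, 0, 1, 0, 0; Σd² = 2
ρ = 1 − 6·2/(5·24) = 1 − 12/120 = 0.900

0.900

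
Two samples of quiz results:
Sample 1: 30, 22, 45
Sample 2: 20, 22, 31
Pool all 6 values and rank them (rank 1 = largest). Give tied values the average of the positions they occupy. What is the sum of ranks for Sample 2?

Sorted (descending): 45, 31, 30, 22, 22, 20
The 2 values of 22 occupy positions 4–5 → average rank (4+5)/2 = 4.5.
Sample 2 values → pooled ranks: 20→6, 22→4.5, 31→2
Rank sum = 6 + 4.5 + 2 = 12.5

12.5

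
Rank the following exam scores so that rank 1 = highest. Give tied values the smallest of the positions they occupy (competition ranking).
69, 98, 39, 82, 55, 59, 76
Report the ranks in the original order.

4, 1, 7, 2, 6, 5, 3

Sorted (descending): 98, 82, 76, 69, 59, 55, 39
No ties — each value takes its position as its rank.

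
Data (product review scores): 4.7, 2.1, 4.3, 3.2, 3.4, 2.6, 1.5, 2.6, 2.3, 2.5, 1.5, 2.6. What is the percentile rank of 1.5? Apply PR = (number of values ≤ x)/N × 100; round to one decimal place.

16.7

N = 12.
Strictly below 1.5: 0. Equal to 1.5: 2.
PR = 2/12 × 100 = 16.7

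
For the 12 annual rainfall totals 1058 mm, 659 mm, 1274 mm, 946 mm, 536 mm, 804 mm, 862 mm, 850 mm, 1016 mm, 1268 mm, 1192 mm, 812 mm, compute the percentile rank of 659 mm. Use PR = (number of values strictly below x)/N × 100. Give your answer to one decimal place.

8.3

N = 12.
Strictly below 659: 1. Equal to 659: 1.
PR = 1/12 × 100 = 8.3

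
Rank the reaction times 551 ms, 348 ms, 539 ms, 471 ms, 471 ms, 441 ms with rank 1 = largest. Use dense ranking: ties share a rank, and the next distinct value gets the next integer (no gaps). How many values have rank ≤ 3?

4

Sorted (descending): 551, 539, 471, 471, 441, 348
The 2 values of 471 share dense rank 3.
Remaining distinct values take the next consecutive integers.
Ranks ≤ 3: {1, 2, 3, 3} → 4 values.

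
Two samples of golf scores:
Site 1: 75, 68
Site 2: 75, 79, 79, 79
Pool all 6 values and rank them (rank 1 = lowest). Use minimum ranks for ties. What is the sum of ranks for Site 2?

Sorted (ascending): 68, 75, 75, 79, 79, 79
The 2 values of 75 occupy positions 2–3 → each gets rank 2.
The 3 values of 79 occupy positions 4–6 → each gets rank 4.
Site 2 values → pooled ranks: 75→2, 79→4, 79→4, 79→4
Rank sum = 2 + 4 + 4 + 4 = 14

14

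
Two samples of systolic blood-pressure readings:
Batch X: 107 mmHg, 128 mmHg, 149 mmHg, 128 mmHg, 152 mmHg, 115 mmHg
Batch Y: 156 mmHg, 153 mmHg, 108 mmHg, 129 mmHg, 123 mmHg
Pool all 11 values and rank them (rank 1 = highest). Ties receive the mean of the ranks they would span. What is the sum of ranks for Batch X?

Sorted (descending): 156, 153, 152, 149, 129, 128, 128, 123, 115, 108, 107
The 2 values of 128 occupy positions 6–7 → average rank (6+7)/2 = 6.5.
Batch X values → pooled ranks: 107→11, 128→6.5, 149→4, 128→6.5, 152→3, 115→9
Rank sum = 11 + 6.5 + 4 + 6.5 + 3 + 9 = 40

40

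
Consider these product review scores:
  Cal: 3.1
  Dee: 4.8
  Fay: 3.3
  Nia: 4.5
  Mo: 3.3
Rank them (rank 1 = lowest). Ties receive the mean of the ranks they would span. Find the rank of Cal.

Sorted (ascending): 3.1, 3.3, 3.3, 4.5, 4.8
The 2 values of 3.3 occupy positions 2–3 → average rank (2+3)/2 = 2.5.
Cal has value 3.1 → rank 1.

1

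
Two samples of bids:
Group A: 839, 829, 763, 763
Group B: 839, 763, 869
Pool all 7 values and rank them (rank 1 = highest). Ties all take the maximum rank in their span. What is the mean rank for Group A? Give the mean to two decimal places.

5.25

Sorted (descending): 869, 839, 839, 829, 763, 763, 763
The 2 values of 839 occupy positions 2–3 → each gets rank 3.
The 3 values of 763 occupy positions 5–7 → each gets rank 7.
Group A values → pooled ranks: 839→3, 829→4, 763→7, 763→7
Mean rank = (3 + 4 + 7 + 7) / 4 = 5.25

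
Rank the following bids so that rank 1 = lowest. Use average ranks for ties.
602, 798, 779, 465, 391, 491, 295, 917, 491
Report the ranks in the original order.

6, 8, 7, 3, 2, 4.5, 1, 9, 4.5

Sorted (ascending): 295, 391, 465, 491, 491, 602, 779, 798, 917
The 2 values of 491 occupy positions 4–5 → average rank (4+5)/2 = 4.5.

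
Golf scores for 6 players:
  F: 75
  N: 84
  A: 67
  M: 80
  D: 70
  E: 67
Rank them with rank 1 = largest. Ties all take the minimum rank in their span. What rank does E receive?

Sorted (descending): 84, 80, 75, 70, 67, 67
The 2 values of 67 occupy positions 5–6 → each gets rank 5.
E has value 67 → rank 5.

5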